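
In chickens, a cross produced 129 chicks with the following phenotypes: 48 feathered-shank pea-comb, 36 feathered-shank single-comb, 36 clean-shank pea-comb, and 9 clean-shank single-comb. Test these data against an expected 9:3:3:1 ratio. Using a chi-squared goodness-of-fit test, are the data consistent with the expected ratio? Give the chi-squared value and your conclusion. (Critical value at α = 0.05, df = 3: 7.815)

19.961; not consistent

Expected counts for N = 129 under a 9:3:3:1 ratio (total parts = 16):
  feathered-shank pea-comb: 129 × 9/16 = 72.5625
  feathered-shank single-comb: 129 × 3/16 = 24.1875
  clean-shank pea-comb: 129 × 3/16 = 24.1875
  clean-shank single-comb: 129 × 1/16 = 8.0625
χ² = Σ (O − E)² / E
  feathered-shank pea-comb: (48 − 72.5625)² / 72.5625 = 8.3144
  feathered-shank single-comb: (36 − 24.1875)² / 24.1875 = 5.7689
  clean-shank pea-comb: (36 − 24.1875)² / 24.1875 = 5.7689
  clean-shank single-comb: (9 − 8.0625)² / 8.0625 = 0.1090
χ² = 8.3144 + 5.7689 + 5.7689 + 0.1090 = 19.9612 ≈ 19.961
Degrees of freedom = 4 − 1 = 3; critical value at α = 0.05 is 7.815.
Since 19.961 > 7.815, we reject the null hypothesis — the data do not fit the 9:3:3:1 ratio.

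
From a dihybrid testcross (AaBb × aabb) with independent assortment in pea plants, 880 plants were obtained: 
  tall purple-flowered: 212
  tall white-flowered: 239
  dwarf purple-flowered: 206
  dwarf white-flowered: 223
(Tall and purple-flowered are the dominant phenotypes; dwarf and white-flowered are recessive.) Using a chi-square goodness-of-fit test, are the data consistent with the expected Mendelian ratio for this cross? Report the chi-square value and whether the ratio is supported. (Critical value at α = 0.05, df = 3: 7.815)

A dihybrid testcross with independent assortment gives a 1:1:1:1 ratio.
The 1:1:1:1 ratio has 4 parts, so with N = 880 the expected counts are:
  tall purple-flowered: 880 × 1/4 = 220
  tall white-flowered: 880 × 1/4 = 220
  dwarf purple-flowered: 880 × 1/4 = 220
  dwarf white-flowered: 880 × 1/4 = 220
χ² = Σ (O − E)² / E
  tall purple-flowered: (212 − 220)² / 220 = 0.2909
  tall white-flowered: (239 − 220)² / 220 = 1.6409
  dwarf purple-flowered: (206 − 220)² / 220 = 0.8909
  dwarf white-flowered: (223 − 220)² / 220 = 0.0409
χ² = 0.2909 + 1.6409 + 0.8909 + 0.0409 = 2.8636 ≈ 2.864
Degrees of freedom = 4 − 1 = 3; critical value at α = 0.05 is 7.815.
Since 2.864 < 7.815, we fail to reject the null hypothesis — the data are consistent with the 1:1:1:1 ratio.

2.864; consistent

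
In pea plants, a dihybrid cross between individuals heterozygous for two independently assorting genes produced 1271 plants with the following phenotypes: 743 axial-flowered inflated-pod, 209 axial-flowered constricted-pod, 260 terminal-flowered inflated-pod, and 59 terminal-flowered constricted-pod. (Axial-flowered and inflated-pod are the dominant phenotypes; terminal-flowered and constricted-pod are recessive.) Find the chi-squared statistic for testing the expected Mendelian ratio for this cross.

11.939

A dihybrid F₂ with independent assortment and complete dominance at both loci gives a 9:3:3:1 phenotypic ratio.
Total ratio parts = 16. Expected numbers out of 1271:
  axial-flowered inflated-pod: 1271 × 9/16 = 714.9375
  axial-flowered constricted-pod: 1271 × 3/16 = 238.3125
  terminal-flowered inflated-pod: 1271 × 3/16 = 238.3125
  terminal-flowered constricted-pod: 1271 × 1/16 = 79.4375
χ² = Σ (O − E)² / E
  axial-flowered inflated-pod: (743 − 714.9375)² / 714.9375 = 1.1015
  axial-flowered constricted-pod: (209 − 238.3125)² / 238.3125 = 3.6054
  terminal-flowered inflated-pod: (260 − 238.3125)² / 238.3125 = 1.9737
  terminal-flowered constricted-pod: (59 − 79.4375)² / 79.4375 = 5.2581
χ² = 1.1015 + 3.6054 + 1.9737 + 5.2581 = 11.9387 ≈ 11.939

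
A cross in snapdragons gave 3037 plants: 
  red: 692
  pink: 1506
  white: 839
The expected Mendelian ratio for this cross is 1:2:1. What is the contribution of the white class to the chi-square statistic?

8.377

Expected counts for N = 3037 under a 1:2:1 ratio (total parts = 4):
  red: 3037 × 1/4 = 759.25
  pink: 3037 × 2/4 = 1518.5
  white: 3037 × 1/4 = 759.25
Contribution of white: (839 − 759.25)² / 759.25 = 8.3768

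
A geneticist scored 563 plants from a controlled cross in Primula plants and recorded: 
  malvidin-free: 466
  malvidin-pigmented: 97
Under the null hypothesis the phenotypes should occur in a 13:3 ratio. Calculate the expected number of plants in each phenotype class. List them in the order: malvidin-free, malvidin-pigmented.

457.4375, 105.5625

Total ratio parts = 16. Expected numbers out of 563:
  malvidin-free: 563 × 13/16 = 457.4375
  malvidin-pigmented: 563 × 3/16 = 105.5625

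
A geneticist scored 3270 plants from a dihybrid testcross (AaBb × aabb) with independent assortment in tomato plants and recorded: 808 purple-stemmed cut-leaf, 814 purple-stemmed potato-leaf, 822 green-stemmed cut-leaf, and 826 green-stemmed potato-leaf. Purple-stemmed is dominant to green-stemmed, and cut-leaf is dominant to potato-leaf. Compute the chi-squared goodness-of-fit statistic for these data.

0.239

A dihybrid testcross with independent assortment gives a 1:1:1:1 ratio.
Total ratio parts = 4. Expected numbers out of 3270:
  purple-stemmed cut-leaf: 3270 × 1/4 = 817.5
  purple-stemmed potato-leaf: 3270 × 1/4 = 817.5
  green-stemmed cut-leaf: 3270 × 1/4 = 817.5
  green-stemmed potato-leaf: 3270 × 1/4 = 817.5
χ² = Σ (O − E)² / E
  purple-stemmed cut-leaf: (808 − 817.5)² / 817.5 = 0.1104
  purple-stemmed potato-leaf: (814 − 817.5)² / 817.5 = 0.0150
  green-stemmed cut-leaf: (822 − 817.5)² / 817.5 = 0.0248
  green-stemmed potato-leaf: (826 − 817.5)² / 817.5 = 0.0884
χ² = 0.1104 + 0.0150 + 0.0248 + 0.0884 = 0.2386 ≈ 0.239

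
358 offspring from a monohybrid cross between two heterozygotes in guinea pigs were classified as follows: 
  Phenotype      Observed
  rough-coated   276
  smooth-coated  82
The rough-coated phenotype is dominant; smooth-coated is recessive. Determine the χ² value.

For a monohybrid cross between heterozygotes with complete dominance, the expected phenotypic ratio is 3:1.
Total ratio parts = 4. Expected numbers out of 358:
  rough-coated: 358 × 3/4 = 268.5
  smooth-coated: 358 × 1/4 = 89.5
χ² = Σ (O − E)² / E
  rough-coated: (276 − 268.5)² / 268.5 = 0.2095
  smooth-coated: (82 − 89.5)² / 89.5 = 0.6285
χ² = 0.2095 + 0.6285 = 0.838

0.838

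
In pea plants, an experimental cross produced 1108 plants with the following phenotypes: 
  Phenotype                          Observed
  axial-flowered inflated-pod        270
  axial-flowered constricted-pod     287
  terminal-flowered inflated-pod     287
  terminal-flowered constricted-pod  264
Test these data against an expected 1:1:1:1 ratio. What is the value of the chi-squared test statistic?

1.509

The 1:1:1:1 ratio has 4 parts, so with N = 1108 the expected counts are:
  axial-flowered inflated-pod: 1108 × 1/4 = 277
  axial-flowered constricted-pod: 1108 × 1/4 = 277
  terminal-flowered inflated-pod: 1108 × 1/4 = 277
  terminal-flowered constricted-pod: 1108 × 1/4 = 277
χ² = Σ (O − E)² / E
  axial-flowered inflated-pod: (270 − 277)² / 277 = 0.1769
  axial-flowered constricted-pod: (287 − 277)² / 277 = 0.3610
  terminal-flowered inflated-pod: (287 − 277)² / 277 = 0.3610
  terminal-flowered constricted-pod: (264 − 277)² / 277 = 0.6101
χ² = 0.1769 + 0.3610 + 0.3610 + 0.6101 = 1.509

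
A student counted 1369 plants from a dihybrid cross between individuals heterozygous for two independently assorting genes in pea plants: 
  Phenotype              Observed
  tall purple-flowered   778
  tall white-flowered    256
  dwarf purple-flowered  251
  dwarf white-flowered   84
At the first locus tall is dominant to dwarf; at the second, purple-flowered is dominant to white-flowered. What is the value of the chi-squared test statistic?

A dihybrid F₂ with independent assortment and complete dominance at both loci gives a 9:3:3:1 phenotypic ratio.
Under the 9:3:3:1 hypothesis (Σ ratio = 16, N = 1369):
  tall purple-flowered: 1369 × 9/16 = 770.0625
  tall white-flowered: 1369 × 3/16 = 256.6875
  dwarf purple-flowered: 1369 × 3/16 = 256.6875
  dwarf white-flowered: 1369 × 1/16 = 85.5625
χ² = Σ (O − E)² / E
  tall purple-flowered: (778 − 770.0625)² / 770.0625 = 0.0818
  tall white-flowered: (256 − 256.6875)² / 256.6875 = 0.0018
  dwarf purple-flowered: (251 − 256.6875)² / 256.6875 = 0.1260
  dwarf white-flowered: (84 − 85.5625)² / 85.5625 = 0.0285
χ² = 0.0818 + 0.0018 + 0.1260 + 0.0285 = 0.2381 ≈ 0.238

0.238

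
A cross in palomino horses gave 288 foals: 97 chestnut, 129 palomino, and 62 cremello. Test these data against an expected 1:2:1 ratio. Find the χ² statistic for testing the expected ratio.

11.632

Expected counts for N = 288 under a 1:2:1 ratio (total parts = 4):
  chestnut: 288 × 1/4 = 72
  palomino: 288 × 2/4 = 144
  cremello: 288 × 1/4 = 72
χ² = Σ (O − E)² / E
  chestnut: (97 − 72)² / 72 = 8.6806
  palomino: (129 − 144)² / 144 = 1.5625
  cremello: (62 − 72)² / 72 = 1.3889
χ² = 8.6806 + 1.5625 + 1.3889 = 11.632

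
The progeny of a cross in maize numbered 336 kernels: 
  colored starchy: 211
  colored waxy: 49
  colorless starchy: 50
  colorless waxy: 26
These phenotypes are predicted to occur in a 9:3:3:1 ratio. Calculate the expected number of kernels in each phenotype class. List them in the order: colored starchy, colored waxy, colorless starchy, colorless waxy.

Expected counts for N = 336 under a 9:3:3:1 ratio (total parts = 16):
  colored starchy: 336 × 9/16 = 189
  colored waxy: 336 × 3/16 = 63
  colorless starchy: 336 × 3/16 = 63
  colorless waxy: 336 × 1/16 = 21

189, 63, 63, 21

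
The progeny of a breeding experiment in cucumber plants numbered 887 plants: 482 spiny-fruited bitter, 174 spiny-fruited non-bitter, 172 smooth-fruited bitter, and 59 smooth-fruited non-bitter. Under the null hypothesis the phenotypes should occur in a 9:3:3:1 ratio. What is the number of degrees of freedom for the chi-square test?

3

A goodness-of-fit test with 4 phenotype classes has df = 4 − 1 = 3.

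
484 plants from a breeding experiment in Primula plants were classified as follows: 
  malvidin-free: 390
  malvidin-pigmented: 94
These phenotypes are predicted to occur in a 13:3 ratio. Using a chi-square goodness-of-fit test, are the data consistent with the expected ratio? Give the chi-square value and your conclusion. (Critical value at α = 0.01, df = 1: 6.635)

0.143; consistent

Under the 13:3 hypothesis (Σ ratio = 16, N = 484):
  malvidin-free: 484 × 13/16 = 393.25
  malvidin-pigmented: 484 × 3/16 = 90.75
χ² = Σ (O − E)² / E
  malvidin-free: (390 − 393.25)² / 393.25 = 0.0269
  malvidin-pigmented: (94 − 90.75)² / 90.75 = 0.1164
χ² = 0.0269 + 0.1164 = 0.1433 ≈ 0.143
Degrees of freedom = 2 − 1 = 1; critical value at α = 0.01 is 6.635.
Since 0.143 < 6.635, we fail to reject the null hypothesis — the data are consistent with the 13:3 ratio.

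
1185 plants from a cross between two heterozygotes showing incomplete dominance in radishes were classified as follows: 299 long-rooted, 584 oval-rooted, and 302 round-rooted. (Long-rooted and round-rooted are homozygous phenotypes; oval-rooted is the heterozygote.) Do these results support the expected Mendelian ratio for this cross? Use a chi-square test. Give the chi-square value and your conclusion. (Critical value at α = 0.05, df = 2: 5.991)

0.259; consistent

With incomplete dominance, a heterozygote × heterozygote cross gives a 1:2:1 phenotypic ratio.
The 1:2:1 ratio has 4 parts, so with N = 1185 the expected counts are:
  long-rooted: 1185 × 1/4 = 296.25
  oval-rooted: 1185 × 2/4 = 592.5
  round-rooted: 1185 × 1/4 = 296.25
χ² = Σ (O − E)² / E
  long-rooted: (299 − 296.25)² / 296.25 = 0.0255
  oval-rooted: (584 − 592.5)² / 592.5 = 0.1219
  round-rooted: (302 − 296.25)² / 296.25 = 0.1116
χ² = 0.0255 + 0.1219 + 0.1116 = 0.259
Degrees of freedom = 3 − 1 = 2; critical value at α = 0.05 is 5.991.
Since 0.259 < 5.991, we fail to reject the null hypothesis — the data are consistent with the 1:2:1 ratio.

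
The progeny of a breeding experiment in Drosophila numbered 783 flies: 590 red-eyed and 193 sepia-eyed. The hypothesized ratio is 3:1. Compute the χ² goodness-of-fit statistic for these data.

0.052

Under the 3:1 hypothesis (Σ ratio = 4, N = 783):
  red-eyed: 783 × 3/4 = 587.25
  sepia-eyed: 783 × 1/4 = 195.75
χ² = Σ (O − E)² / E
  red-eyed: (590 − 587.25)² / 587.25 = 0.0129
  sepia-eyed: (193 − 195.75)² / 195.75 = 0.0386
χ² = 0.0129 + 0.0386 = 0.0515 ≈ 0.052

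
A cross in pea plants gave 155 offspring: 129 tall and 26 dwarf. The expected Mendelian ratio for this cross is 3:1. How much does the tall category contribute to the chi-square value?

1.398

Under the 3:1 hypothesis (Σ ratio = 4, N = 155):
  tall: 155 × 3/4 = 116.25
  dwarf: 155 × 1/4 = 38.75
Contribution of tall: (129 − 116.25)² / 116.25 = 1.3984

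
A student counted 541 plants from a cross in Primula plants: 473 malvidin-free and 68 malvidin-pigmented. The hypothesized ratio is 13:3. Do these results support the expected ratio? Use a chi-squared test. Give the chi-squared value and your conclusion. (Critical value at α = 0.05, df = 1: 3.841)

13.566; not consistent

Total ratio parts = 16. Expected numbers out of 541:
  malvidin-free: 541 × 13/16 = 439.5625
  malvidin-pigmented: 541 × 3/16 = 101.4375
χ² = Σ (O − E)² / E
  malvidin-free: (473 − 439.5625)² / 439.5625 = 2.5436
  malvidin-pigmented: (68 − 101.4375)² / 101.4375 = 11.0222
χ² = 2.5436 + 11.0222 = 13.5658 ≈ 13.566
Degrees of freedom = 2 − 1 = 1; critical value at α = 0.05 is 3.841.
Since 13.566 > 3.841, we reject the null hypothesis — the data do not fit the 13:3 ratio.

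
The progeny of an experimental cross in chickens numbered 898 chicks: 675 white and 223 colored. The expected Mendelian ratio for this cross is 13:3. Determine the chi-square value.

Under the 13:3 hypothesis (Σ ratio = 16, N = 898):
  white: 898 × 13/16 = 729.625
  colored: 898 × 3/16 = 168.375
χ² = Σ (O − E)² / E
  white: (675 − 729.625)² / 729.625 = 4.0896
  colored: (223 − 168.375)² / 168.375 = 17.7217
χ² = 4.0896 + 17.7217 = 21.8113 ≈ 21.811

21.811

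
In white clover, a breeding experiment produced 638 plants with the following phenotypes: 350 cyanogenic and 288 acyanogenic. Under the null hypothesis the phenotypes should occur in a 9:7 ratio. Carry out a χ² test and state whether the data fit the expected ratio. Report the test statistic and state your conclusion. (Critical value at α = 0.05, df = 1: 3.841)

0.502; consistent

Expected counts for N = 638 under a 9:7 ratio (total parts = 16):
  cyanogenic: 638 × 9/16 = 358.875
  acyanogenic: 638 × 7/16 = 279.125
χ² = Σ (O − E)² / E
  cyanogenic: (350 − 358.875)² / 358.875 = 0.2195
  acyanogenic: (288 − 279.125)² / 279.125 = 0.2822
χ² = 0.2195 + 0.2822 = 0.5017 ≈ 0.502
Degrees of freedom = 2 − 1 = 1; critical value at α = 0.05 is 3.841.
Since 0.502 < 3.841, we fail to reject the null hypothesis — the data are consistent with the 9:7 ratio.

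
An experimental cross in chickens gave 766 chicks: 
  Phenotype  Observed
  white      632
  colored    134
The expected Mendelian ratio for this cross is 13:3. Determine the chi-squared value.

Total ratio parts = 16. Expected numbers out of 766:
  white: 766 × 13/16 = 622.375
  colored: 766 × 3/16 = 143.625
χ² = Σ (O − E)² / E
  white: (632 − 622.375)² / 622.375 = 0.1489
  colored: (134 − 143.625)² / 143.625 = 0.6450
χ² = 0.1489 + 0.6450 = 0.7939 ≈ 0.794

0.794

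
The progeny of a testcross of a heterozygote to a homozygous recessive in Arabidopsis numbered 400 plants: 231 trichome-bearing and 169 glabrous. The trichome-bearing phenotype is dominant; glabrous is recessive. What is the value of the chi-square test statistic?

9.610

A testcross of a heterozygote (Aa × aa) gives a 1:1 phenotypic ratio.
Expected counts for N = 400 under a 1:1 ratio (total parts = 2):
  trichome-bearing: 400 × 1/2 = 200
  glabrous: 400 × 1/2 = 200
χ² = Σ (O − E)² / E
  trichome-bearing: (231 − 200)² / 200 = 4.8050
  glabrous: (169 − 200)² / 200 = 4.8050
χ² = 4.8050 + 4.8050 = 9.610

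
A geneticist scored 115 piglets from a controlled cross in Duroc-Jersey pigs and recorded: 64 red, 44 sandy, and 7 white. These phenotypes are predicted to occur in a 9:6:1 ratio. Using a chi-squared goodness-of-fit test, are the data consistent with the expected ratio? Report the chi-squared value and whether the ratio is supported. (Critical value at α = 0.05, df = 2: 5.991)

Under the 9:6:1 hypothesis (Σ ratio = 16, N = 115):
  red: 115 × 9/16 = 64.6875
  sandy: 115 × 6/16 = 43.125
  white: 115 × 1/16 = 7.1875
χ² = Σ (O − E)² / E
  red: (64 − 64.6875)² / 64.6875 = 0.0073
  sandy: (44 − 43.125)² / 43.125 = 0.0178
  white: (7 − 7.1875)² / 7.1875 = 0.0049
χ² = 0.0073 + 0.0178 + 0.0049 = 0.030
Degrees of freedom = 3 − 1 = 2; critical value at α = 0.05 is 5.991.
Since 0.030 < 5.991, we fail to reject the null hypothesis — the data are consistent with the 9:6:1 ratio.

0.030; consistent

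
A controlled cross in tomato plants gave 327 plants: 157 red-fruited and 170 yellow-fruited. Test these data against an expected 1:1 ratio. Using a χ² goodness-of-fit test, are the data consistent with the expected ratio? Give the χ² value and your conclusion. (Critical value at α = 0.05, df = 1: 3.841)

The 1:1 ratio has 2 parts, so with N = 327 the expected counts are:
  red-fruited: 327 × 1/2 = 163.5
  yellow-fruited: 327 × 1/2 = 163.5
χ² = Σ (O − E)² / E
  red-fruited: (157 − 163.5)² / 163.5 = 0.2584
  yellow-fruited: (170 − 163.5)² / 163.5 = 0.2584
χ² = 0.2584 + 0.2584 = 0.5168 ≈ 0.517
Degrees of freedom = 2 − 1 = 1; critical value at α = 0.05 is 3.841.
Since 0.517 < 3.841, we fail to reject the null hypothesis — the data are consistent with the 1:1 ratio.

0.517; consistent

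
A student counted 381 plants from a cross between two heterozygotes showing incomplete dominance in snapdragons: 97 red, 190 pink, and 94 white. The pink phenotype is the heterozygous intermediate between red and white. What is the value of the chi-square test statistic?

0.050

With incomplete dominance, a heterozygote × heterozygote cross gives a 1:2:1 phenotypic ratio.
The 1:2:1 ratio has 4 parts, so with N = 381 the expected counts are:
  red: 381 × 1/4 = 95.25
  pink: 381 × 2/4 = 190.5
  white: 381 × 1/4 = 95.25
χ² = Σ (O − E)² / E
  red: (97 − 95.25)² / 95.25 = 0.0322
  pink: (190 − 190.5)² / 190.5 = 0.0013
  white: (94 − 95.25)² / 95.25 = 0.0164
χ² = 0.0322 + 0.0013 + 0.0164 = 0.0499 ≈ 0.050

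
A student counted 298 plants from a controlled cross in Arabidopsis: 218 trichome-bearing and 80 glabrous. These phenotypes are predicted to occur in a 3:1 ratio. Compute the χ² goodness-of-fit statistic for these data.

0.541

Total ratio parts = 4. Expected numbers out of 298:
  trichome-bearing: 298 × 3/4 = 223.5
  glabrous: 298 × 1/4 = 74.5
χ² = Σ (O − E)² / E
  trichome-bearing: (218 − 223.5)² / 223.5 = 0.1353
  glabrous: (80 − 74.5)² / 74.5 = 0.4060
χ² = 0.1353 + 0.4060 = 0.5413 ≈ 0.541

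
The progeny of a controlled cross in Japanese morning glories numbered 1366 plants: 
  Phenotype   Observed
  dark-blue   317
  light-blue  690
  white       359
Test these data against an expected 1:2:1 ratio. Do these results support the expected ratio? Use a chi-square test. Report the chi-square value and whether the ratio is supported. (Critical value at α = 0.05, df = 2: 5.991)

Expected counts for N = 1366 under a 1:2:1 ratio (total parts = 4):
  dark-blue: 1366 × 1/4 = 341.5
  light-blue: 1366 × 2/4 = 683
  white: 1366 × 1/4 = 341.5
χ² = Σ (O − E)² / E
  dark-blue: (317 − 341.5)² / 341.5 = 1.7577
  light-blue: (690 − 683)² / 683 = 0.0717
  white: (359 − 341.5)² / 341.5 = 0.8968
χ² = 1.7577 + 0.0717 + 0.8968 = 2.7262 ≈ 2.726
Degrees of freedom = 3 − 1 = 2; critical value at α = 0.05 is 5.991.
Since 2.726 < 5.991, we fail to reject the null hypothesis — the data are consistent with the 1:2:1 ratio.

2.726; consistent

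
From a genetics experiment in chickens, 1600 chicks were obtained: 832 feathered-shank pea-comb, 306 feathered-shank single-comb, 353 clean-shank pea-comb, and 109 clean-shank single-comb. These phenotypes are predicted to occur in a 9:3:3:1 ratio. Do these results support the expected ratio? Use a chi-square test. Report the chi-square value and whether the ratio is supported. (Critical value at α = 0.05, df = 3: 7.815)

Under the 9:3:3:1 hypothesis (Σ ratio = 16, N = 1600):
  feathered-shank pea-comb: 1600 × 9/16 = 900
  feathered-shank single-comb: 1600 × 3/16 = 300
  clean-shank pea-comb: 1600 × 3/16 = 300
  clean-shank single-comb: 1600 × 1/16 = 100
χ² = Σ (O − E)² / E
  feathered-shank pea-comb: (832 − 900)² / 900 = 5.1378
  feathered-shank single-comb: (306 − 300)² / 300 = 0.1200
  clean-shank pea-comb: (353 − 300)² / 300 = 9.3633
  clean-shank single-comb: (109 − 100)² / 100 = 0.8100
χ² = 5.1378 + 0.1200 + 9.3633 + 0.8100 = 15.4311 ≈ 15.431
Degrees of freedom = 4 − 1 = 3; critical value at α = 0.05 is 7.815.
Since 15.431 > 7.815, we reject the null hypothesis — the data do not fit the 9:3:3:1 ratio.

15.431; not consistent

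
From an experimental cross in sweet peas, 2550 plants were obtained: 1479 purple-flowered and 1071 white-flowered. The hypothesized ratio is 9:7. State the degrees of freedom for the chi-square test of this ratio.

1

A goodness-of-fit test with 2 phenotype classes has df = 2 − 1 = 1.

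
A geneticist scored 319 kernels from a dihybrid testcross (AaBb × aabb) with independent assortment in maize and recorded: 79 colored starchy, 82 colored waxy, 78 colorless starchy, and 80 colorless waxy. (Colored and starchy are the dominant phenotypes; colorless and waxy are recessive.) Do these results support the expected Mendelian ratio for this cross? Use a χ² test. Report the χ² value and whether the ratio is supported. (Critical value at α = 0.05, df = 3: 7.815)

0.110; consistent

A dihybrid testcross with independent assortment gives a 1:1:1:1 ratio.
Total ratio parts = 4. Expected numbers out of 319:
  colored starchy: 319 × 1/4 = 79.75
  colored waxy: 319 × 1/4 = 79.75
  colorless starchy: 319 × 1/4 = 79.75
  colorless waxy: 319 × 1/4 = 79.75
χ² = Σ (O − E)² / E
  colored starchy: (79 − 79.75)² / 79.75 = 0.0071
  colored waxy: (82 − 79.75)² / 79.75 = 0.0635
  colorless starchy: (78 − 79.75)² / 79.75 = 0.0384
  colorless waxy: (80 − 79.75)² / 79.75 = 0.0008
χ² = 0.0071 + 0.0635 + 0.0384 + 0.0008 = 0.1098 ≈ 0.110
Degrees of freedom = 4 − 1 = 3; critical value at α = 0.05 is 7.815.
Since 0.110 < 7.815, we fail to reject the null hypothesis — the data are consistent with the 1:1:1:1 ratio.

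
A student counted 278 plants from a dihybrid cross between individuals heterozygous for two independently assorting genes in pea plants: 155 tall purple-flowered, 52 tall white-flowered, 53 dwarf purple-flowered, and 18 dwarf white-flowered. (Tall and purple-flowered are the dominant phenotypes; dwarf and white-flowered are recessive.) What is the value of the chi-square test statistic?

0.050

A dihybrid F₂ with independent assortment and complete dominance at both loci gives a 9:3:3:1 phenotypic ratio.
Total ratio parts = 16. Expected numbers out of 278:
  tall purple-flowered: 278 × 9/16 = 156.375
  tall white-flowered: 278 × 3/16 = 52.125
  dwarf purple-flowered: 278 × 3/16 = 52.125
  dwarf white-flowered: 278 × 1/16 = 17.375
χ² = Σ (O − E)² / E
  tall purple-flowered: (155 − 156.375)² / 156.375 = 0.0121
  tall white-flowered: (52 − 52.125)² / 52.125 = 0.0003
  dwarf purple-flowered: (53 − 52.125)² / 52.125 = 0.0147
  dwarf white-flowered: (18 − 17.375)² / 17.375 = 0.0225
χ² = 0.0121 + 0.0003 + 0.0147 + 0.0225 = 0.0496 ≈ 0.050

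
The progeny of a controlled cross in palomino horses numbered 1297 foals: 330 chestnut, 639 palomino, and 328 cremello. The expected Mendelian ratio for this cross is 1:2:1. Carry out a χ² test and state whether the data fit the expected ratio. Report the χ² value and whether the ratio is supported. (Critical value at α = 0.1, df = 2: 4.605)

Expected counts for N = 1297 under a 1:2:1 ratio (total parts = 4):
  chestnut: 1297 × 1/4 = 324.25
  palomino: 1297 × 2/4 = 648.5
  cremello: 1297 × 1/4 = 324.25
χ² = Σ (O − E)² / E
  chestnut: (330 − 324.25)² / 324.25 = 0.1020
  palomino: (639 − 648.5)² / 648.5 = 0.1392
  cremello: (328 − 324.25)² / 324.25 = 0.0434
χ² = 0.1020 + 0.1392 + 0.0434 = 0.2846 ≈ 0.285
Degrees of freedom = 3 − 1 = 2; critical value at α = 0.1 is 4.605.
Since 0.285 < 4.605, we fail to reject the null hypothesis — the data are consistent with the 1:2:1 ratio.

0.285; consistent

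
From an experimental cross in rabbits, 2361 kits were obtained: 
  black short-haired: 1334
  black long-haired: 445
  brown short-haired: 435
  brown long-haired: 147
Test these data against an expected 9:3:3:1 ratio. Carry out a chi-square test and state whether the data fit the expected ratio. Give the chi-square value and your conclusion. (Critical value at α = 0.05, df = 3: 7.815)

Expected counts for N = 2361 under a 9:3:3:1 ratio (total parts = 16):
  black short-haired: 2361 × 9/16 = 1328.0625
  black long-haired: 2361 × 3/16 = 442.6875
  brown short-haired: 2361 × 3/16 = 442.6875
  brown long-haired: 2361 × 1/16 = 147.5625
χ² = Σ (O − E)² / E
  black short-haired: (1334 − 1328.0625)² / 1328.0625 = 0.0265
  black long-haired: (445 − 442.6875)² / 442.6875 = 0.0121
  brown short-haired: (435 − 442.6875)² / 442.6875 = 0.1335
  brown long-haired: (147 − 147.5625)² / 147.5625 = 0.0021
χ² = 0.0265 + 0.0121 + 0.1335 + 0.0021 = 0.1742 ≈ 0.174
Degrees of freedom = 4 − 1 = 3; critical value at α = 0.05 is 7.815.
Since 0.174 < 7.815, we fail to reject the null hypothesis — the data are consistent with the 9:3:3:1 ratio.

0.174; consistent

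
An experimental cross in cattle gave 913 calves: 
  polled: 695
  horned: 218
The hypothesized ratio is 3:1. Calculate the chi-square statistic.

Total ratio parts = 4. Expected numbers out of 913:
  polled: 913 × 3/4 = 684.75
  horned: 913 × 1/4 = 228.25
χ² = Σ (O − E)² / E
  polled: (695 − 684.75)² / 684.75 = 0.1534
  horned: (218 − 228.25)² / 228.25 = 0.4603
χ² = 0.1534 + 0.4603 = 0.6137 ≈ 0.614

0.614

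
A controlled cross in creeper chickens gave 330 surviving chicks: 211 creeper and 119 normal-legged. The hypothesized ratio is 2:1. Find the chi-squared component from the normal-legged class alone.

0.736

Under the 2:1 hypothesis (Σ ratio = 3, N = 330):
  creeper: 330 × 2/3 = 220
  normal-legged: 330 × 1/3 = 110
Contribution of normal-legged: (119 − 110)² / 110 = 0.7364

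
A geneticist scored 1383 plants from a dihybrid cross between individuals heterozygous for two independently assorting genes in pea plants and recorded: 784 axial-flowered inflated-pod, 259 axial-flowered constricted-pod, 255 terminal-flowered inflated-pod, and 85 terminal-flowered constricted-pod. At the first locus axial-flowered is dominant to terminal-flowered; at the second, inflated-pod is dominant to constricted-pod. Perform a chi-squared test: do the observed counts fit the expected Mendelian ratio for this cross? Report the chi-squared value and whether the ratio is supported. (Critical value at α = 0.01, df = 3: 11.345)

0.143; consistent

A dihybrid F₂ with independent assortment and complete dominance at both loci gives a 9:3:3:1 phenotypic ratio.
Total ratio parts = 16. Expected numbers out of 1383:
  axial-flowered inflated-pod: 1383 × 9/16 = 777.9375
  axial-flowered constricted-pod: 1383 × 3/16 = 259.3125
  terminal-flowered inflated-pod: 1383 × 3/16 = 259.3125
  terminal-flowered constricted-pod: 1383 × 1/16 = 86.4375
χ² = Σ (O − E)² / E
  axial-flowered inflated-pod: (784 − 777.9375)² / 777.9375 = 0.0472
  axial-flowered constricted-pod: (259 − 259.3125)² / 259.3125 = 0.0004
  terminal-flowered inflated-pod: (255 − 259.3125)² / 259.3125 = 0.0717
  terminal-flowered constricted-pod: (85 − 86.4375)² / 86.4375 = 0.0239
χ² = 0.0472 + 0.0004 + 0.0717 + 0.0239 = 0.1432 ≈ 0.143
Degrees of freedom = 4 − 1 = 3; critical value at α = 0.01 is 11.345.
Since 0.143 < 11.345, we fail to reject the null hypothesis — the data are consistent with the 9:3:3:1 ratio.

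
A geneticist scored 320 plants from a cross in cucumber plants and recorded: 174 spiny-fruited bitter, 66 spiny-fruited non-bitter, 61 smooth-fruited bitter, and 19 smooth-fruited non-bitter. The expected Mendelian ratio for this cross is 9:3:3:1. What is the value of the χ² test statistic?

0.867

The 9:3:3:1 ratio has 16 parts, so with N = 320 the expected counts are:
  spiny-fruited bitter: 320 × 9/16 = 180
  spiny-fruited non-bitter: 320 × 3/16 = 60
  smooth-fruited bitter: 320 × 3/16 = 60
  smooth-fruited non-bitter: 320 × 1/16 = 20
χ² = Σ (O − E)² / E
  spiny-fruited bitter: (174 − 180)² / 180 = 0.2000
  spiny-fruited non-bitter: (66 − 60)² / 60 = 0.6000
  smooth-fruited bitter: (61 − 60)² / 60 = 0.0167
  smooth-fruited non-bitter: (19 − 20)² / 20 = 0.0500
χ² = 0.2000 + 0.6000 + 0.0167 + 0.0500 = 0.8667 ≈ 0.867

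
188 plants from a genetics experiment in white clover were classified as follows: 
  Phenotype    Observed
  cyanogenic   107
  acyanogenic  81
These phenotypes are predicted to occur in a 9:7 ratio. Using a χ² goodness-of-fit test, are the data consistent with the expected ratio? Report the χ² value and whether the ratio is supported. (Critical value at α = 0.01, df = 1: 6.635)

The 9:7 ratio has 16 parts, so with N = 188 the expected counts are:
  cyanogenic: 188 × 9/16 = 105.75
  acyanogenic: 188 × 7/16 = 82.25
χ² = Σ (O − E)² / E
  cyanogenic: (107 − 105.75)² / 105.75 = 0.0148
  acyanogenic: (81 − 82.25)² / 82.25 = 0.0190
χ² = 0.0148 + 0.0190 = 0.0338 ≈ 0.034
Degrees of freedom = 2 − 1 = 1; critical value at α = 0.01 is 6.635.
Since 0.034 < 6.635, we fail to reject the null hypothesis — the data are consistent with the 9:7 ratio.

0.034; consistent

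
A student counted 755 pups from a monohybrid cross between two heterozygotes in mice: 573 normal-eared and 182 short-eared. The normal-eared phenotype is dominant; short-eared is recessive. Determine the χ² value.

For a monohybrid cross between heterozygotes with complete dominance, the expected phenotypic ratio is 3:1.
Under the 3:1 hypothesis (Σ ratio = 4, N = 755):
  normal-eared: 755 × 3/4 = 566.25
  short-eared: 755 × 1/4 = 188.75
χ² = Σ (O − E)² / E
  normal-eared: (573 − 566.25)² / 566.25 = 0.0805
  short-eared: (182 − 188.75)² / 188.75 = 0.2414
χ² = 0.0805 + 0.2414 = 0.3219 ≈ 0.322

0.322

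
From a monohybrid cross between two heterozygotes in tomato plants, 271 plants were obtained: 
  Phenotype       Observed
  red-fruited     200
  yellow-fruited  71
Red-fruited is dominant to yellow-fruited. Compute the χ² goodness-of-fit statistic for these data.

0.208

For a monohybrid cross between heterozygotes with complete dominance, the expected phenotypic ratio is 3:1.
Under the 3:1 hypothesis (Σ ratio = 4, N = 271):
  red-fruited: 271 × 3/4 = 203.25
  yellow-fruited: 271 × 1/4 = 67.75
χ² = Σ (O − E)² / E
  red-fruited: (200 − 203.25)² / 203.25 = 0.0520
  yellow-fruited: (71 − 67.75)² / 67.75 = 0.1559
χ² = 0.0520 + 0.1559 = 0.2079 ≈ 0.208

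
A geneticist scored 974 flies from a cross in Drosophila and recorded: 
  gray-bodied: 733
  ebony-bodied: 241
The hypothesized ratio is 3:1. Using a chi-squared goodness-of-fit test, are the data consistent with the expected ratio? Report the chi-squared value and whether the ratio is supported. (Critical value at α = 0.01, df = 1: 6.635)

0.034; consistent

The 3:1 ratio has 4 parts, so with N = 974 the expected counts are:
  gray-bodied: 974 × 3/4 = 730.5
  ebony-bodied: 974 × 1/4 = 243.5
χ² = Σ (O − E)² / E
  gray-bodied: (733 − 730.5)² / 730.5 = 0.0086
  ebony-bodied: (241 − 243.5)² / 243.5 = 0.0257
χ² = 0.0086 + 0.0257 = 0.0343 ≈ 0.034
Degrees of freedom = 2 − 1 = 1; critical value at α = 0.01 is 6.635.
Since 0.034 < 6.635, we fail to reject the null hypothesis — the data are consistent with the 3:1 ratio.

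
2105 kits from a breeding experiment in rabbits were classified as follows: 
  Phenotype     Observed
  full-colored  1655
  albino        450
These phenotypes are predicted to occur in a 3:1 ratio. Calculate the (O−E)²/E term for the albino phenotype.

The 3:1 ratio has 4 parts, so with N = 2105 the expected counts are:
  full-colored: 2105 × 3/4 = 1578.75
  albino: 2105 × 1/4 = 526.25
Contribution of albino: (450 − 526.25)² / 526.25 = 11.0481

11.048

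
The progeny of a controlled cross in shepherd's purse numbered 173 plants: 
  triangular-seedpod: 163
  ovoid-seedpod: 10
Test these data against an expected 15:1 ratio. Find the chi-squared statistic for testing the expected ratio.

Total ratio parts = 16. Expected numbers out of 173:
  triangular-seedpod: 173 × 15/16 = 162.1875
  ovoid-seedpod: 173 × 1/16 = 10.8125
χ² = Σ (O − E)² / E
  triangular-seedpod: (163 − 162.1875)² / 162.1875 = 0.0041
  ovoid-seedpod: (10 − 10.8125)² / 10.8125 = 0.0611
χ² = 0.0041 + 0.0611 = 0.0652 ≈ 0.065

0.065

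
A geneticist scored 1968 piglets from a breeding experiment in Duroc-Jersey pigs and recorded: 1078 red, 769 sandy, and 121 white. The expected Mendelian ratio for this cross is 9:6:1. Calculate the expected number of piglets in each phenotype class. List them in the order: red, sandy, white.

1107, 738, 123

The 9:6:1 ratio has 16 parts, so with N = 1968 the expected counts are:
  red: 1968 × 9/16 = 1107
  sandy: 1968 × 6/16 = 738
  white: 1968 × 1/16 = 123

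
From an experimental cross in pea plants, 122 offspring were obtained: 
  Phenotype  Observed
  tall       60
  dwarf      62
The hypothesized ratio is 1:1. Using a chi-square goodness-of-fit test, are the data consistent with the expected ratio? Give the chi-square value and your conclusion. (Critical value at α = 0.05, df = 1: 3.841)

0.033; consistent

Expected counts for N = 122 under a 1:1 ratio (total parts = 2):
  tall: 122 × 1/2 = 61
  dwarf: 122 × 1/2 = 61
χ² = Σ (O − E)² / E
  tall: (60 − 61)² / 61 = 0.0164
  dwarf: (62 − 61)² / 61 = 0.0164
χ² = 0.0164 + 0.0164 = 0.0328 ≈ 0.033
Degrees of freedom = 2 − 1 = 1; critical value at α = 0.05 is 3.841.
Since 0.033 < 3.841, we fail to reject the null hypothesis — the data are consistent with the 1:1 ratio.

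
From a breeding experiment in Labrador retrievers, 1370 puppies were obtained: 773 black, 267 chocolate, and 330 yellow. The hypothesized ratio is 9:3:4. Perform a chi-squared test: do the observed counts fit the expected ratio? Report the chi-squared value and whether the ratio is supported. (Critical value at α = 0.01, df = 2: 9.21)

Expected counts for N = 1370 under a 9:3:4 ratio (total parts = 16):
  black: 1370 × 9/16 = 770.625
  chocolate: 1370 × 3/16 = 256.875
  yellow: 1370 × 4/16 = 342.5
χ² = Σ (O − E)² / E
  black: (773 − 770.625)² / 770.625 = 0.0073
  chocolate: (267 − 256.875)² / 256.875 = 0.3991
  yellow: (330 − 342.5)² / 342.5 = 0.4562
χ² = 0.0073 + 0.3991 + 0.4562 = 0.8626 ≈ 0.863
Degrees of freedom = 3 − 1 = 2; critical value at α = 0.01 is 9.21.
Since 0.863 < 9.21, we fail to reject the null hypothesis — the data are consistent with the 9:3:4 ratio.

0.863; consistent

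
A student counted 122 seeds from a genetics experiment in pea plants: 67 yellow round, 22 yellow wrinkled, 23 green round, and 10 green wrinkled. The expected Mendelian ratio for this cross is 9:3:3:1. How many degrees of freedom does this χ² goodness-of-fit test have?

3

A goodness-of-fit test with 4 phenotype classes has df = 4 − 1 = 3.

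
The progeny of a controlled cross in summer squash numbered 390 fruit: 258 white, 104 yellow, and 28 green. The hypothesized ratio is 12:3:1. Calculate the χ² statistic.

Expected counts for N = 390 under a 12:3:1 ratio (total parts = 16):
  white: 390 × 12/16 = 292.5
  yellow: 390 × 3/16 = 73.125
  green: 390 × 1/16 = 24.375
χ² = Σ (O − E)² / E
  white: (258 − 292.5)² / 292.5 = 4.0692
  yellow: (104 − 73.125)² / 73.125 = 13.0361
  green: (28 − 24.375)² / 24.375 = 0.5391
χ² = 4.0692 + 13.0361 + 0.5391 = 17.6444 ≈ 17.644

17.644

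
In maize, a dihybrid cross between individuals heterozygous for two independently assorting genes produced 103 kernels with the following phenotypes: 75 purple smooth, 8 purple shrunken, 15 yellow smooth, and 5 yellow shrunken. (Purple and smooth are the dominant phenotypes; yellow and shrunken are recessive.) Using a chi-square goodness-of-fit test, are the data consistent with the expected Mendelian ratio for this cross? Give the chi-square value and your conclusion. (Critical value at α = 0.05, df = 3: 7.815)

A dihybrid F₂ with independent assortment and complete dominance at both loci gives a 9:3:3:1 phenotypic ratio.
Expected counts for N = 103 under a 9:3:3:1 ratio (total parts = 16):
  purple smooth: 103 × 9/16 = 57.9375
  purple shrunken: 103 × 3/16 = 19.3125
  yellow smooth: 103 × 3/16 = 19.3125
  yellow shrunken: 103 × 1/16 = 6.4375
χ² = Σ (O − E)² / E
  purple smooth: (75 − 57.9375)² / 57.9375 = 5.0249
  purple shrunken: (8 − 19.3125)² / 19.3125 = 6.6264
  yellow smooth: (15 − 19.3125)² / 19.3125 = 0.9630
  yellow shrunken: (5 − 6.4375)² / 6.4375 = 0.3210
χ² = 5.0249 + 6.6264 + 0.9630 + 0.3210 = 12.9353 ≈ 12.935
Degrees of freedom = 4 − 1 = 3; critical value at α = 0.05 is 7.815.
Since 12.935 > 7.815, we reject the null hypothesis — the data do not fit the 9:3:3:1 ratio.

12.935; not consistent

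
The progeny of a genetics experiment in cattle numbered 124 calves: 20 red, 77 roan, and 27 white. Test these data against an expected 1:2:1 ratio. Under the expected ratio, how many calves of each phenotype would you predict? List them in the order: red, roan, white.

Expected counts for N = 124 under a 1:2:1 ratio (total parts = 4):
  red: 124 × 1/4 = 31
  roan: 124 × 2/4 = 62
  white: 124 × 1/4 = 31

31, 62, 31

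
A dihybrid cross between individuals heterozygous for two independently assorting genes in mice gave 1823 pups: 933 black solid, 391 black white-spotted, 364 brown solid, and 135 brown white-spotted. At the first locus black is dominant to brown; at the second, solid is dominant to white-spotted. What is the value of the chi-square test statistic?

20.745

A dihybrid F₂ with independent assortment and complete dominance at both loci gives a 9:3:3:1 phenotypic ratio.
The 9:3:3:1 ratio has 16 parts, so with N = 1823 the expected counts are:
  black solid: 1823 × 9/16 = 1025.4375
  black white-spotted: 1823 × 3/16 = 341.8125
  brown solid: 1823 × 3/16 = 341.8125
  brown white-spotted: 1823 × 1/16 = 113.9375
χ² = Σ (O − E)² / E
  black solid: (933 − 1025.4375)² / 1025.4375 = 8.3327
  black white-spotted: (391 − 341.8125)² / 341.8125 = 7.0782
  brown solid: (364 − 341.8125)² / 341.8125 = 1.4402
  brown white-spotted: (135 − 113.9375)² / 113.9375 = 3.8936
χ² = 8.3327 + 7.0782 + 1.4402 + 3.8936 = 20.7447 ≈ 20.745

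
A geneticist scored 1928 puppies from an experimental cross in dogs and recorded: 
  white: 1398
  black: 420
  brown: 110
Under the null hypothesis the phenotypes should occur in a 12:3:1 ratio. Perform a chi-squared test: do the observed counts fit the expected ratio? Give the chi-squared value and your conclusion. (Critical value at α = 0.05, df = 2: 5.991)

Expected counts for N = 1928 under a 12:3:1 ratio (total parts = 16):
  white: 1928 × 12/16 = 1446
  black: 1928 × 3/16 = 361.5
  brown: 1928 × 1/16 = 120.5
χ² = Σ (O − E)² / E
  white: (1398 − 1446)² / 1446 = 1.5934
  black: (420 − 361.5)² / 361.5 = 9.4668
  brown: (110 − 120.5)² / 120.5 = 0.9149
χ² = 1.5934 + 9.4668 + 0.9149 = 11.9751 ≈ 11.975
Degrees of freedom = 3 − 1 = 2; critical value at α = 0.05 is 5.991.
Since 11.975 > 5.991, we reject the null hypothesis — the data do not fit the 12:3:1 ratio.

11.975; not consistent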